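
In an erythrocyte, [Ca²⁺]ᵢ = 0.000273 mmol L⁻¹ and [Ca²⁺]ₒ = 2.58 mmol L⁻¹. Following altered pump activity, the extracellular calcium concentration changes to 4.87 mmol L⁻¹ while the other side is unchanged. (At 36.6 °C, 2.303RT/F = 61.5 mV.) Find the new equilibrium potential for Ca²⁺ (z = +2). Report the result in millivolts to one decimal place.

After the shift: [Ca²⁺]_out = 4.87, [Ca²⁺]_in = 0.000273 mmol L⁻¹.
E_new = (61.5/2)·log₁₀(4.87/0.000273) = 30.75 · (4.2514) = 130.73 mV

130.7 mV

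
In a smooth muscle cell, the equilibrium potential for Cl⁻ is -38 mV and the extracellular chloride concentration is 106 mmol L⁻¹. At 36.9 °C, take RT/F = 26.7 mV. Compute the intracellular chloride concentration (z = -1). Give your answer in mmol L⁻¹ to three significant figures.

Nernst: E = (26.7/-1) · ln([out]/[in]), so ln([out]/[in]) = -38.0 × -1 / 26.7 = 1.4232.
[out]/[in] = e^(1.4232) = 4.15.
[in] = 106 / 4.15 = 25.54 mmol L⁻¹.

25.5 mmol L⁻¹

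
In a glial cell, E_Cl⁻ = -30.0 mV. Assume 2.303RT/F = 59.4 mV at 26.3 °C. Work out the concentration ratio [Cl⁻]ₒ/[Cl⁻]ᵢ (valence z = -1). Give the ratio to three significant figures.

3.20

log₁₀([out]/[in]) = E·z/(59.4) = -30.0 × -1 / 59.4 = 0.5051
[out]/[in] = 10^(0.5051) = 3.199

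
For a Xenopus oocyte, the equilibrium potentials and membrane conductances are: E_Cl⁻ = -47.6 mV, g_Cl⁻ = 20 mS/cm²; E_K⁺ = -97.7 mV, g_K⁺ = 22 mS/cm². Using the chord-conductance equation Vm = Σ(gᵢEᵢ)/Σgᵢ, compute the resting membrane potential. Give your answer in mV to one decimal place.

Σ gᵢEᵢ = 20·(-47.6) + 22·(-97.7) = -3101.40
Σ gᵢ = 20 + 22 = 42
Vm = -3101.40 / 42 = -73.84 mV

-73.8 mV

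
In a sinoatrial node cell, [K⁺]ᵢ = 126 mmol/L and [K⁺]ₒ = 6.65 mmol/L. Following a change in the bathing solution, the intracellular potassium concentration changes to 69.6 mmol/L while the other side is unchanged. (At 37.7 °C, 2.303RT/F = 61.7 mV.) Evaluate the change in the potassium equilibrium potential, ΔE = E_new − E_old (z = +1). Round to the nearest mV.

16 mV

E_old = (61.7/1)·log₁₀(6.65/126) = -78.82 mV
E_new = (61.7/1)·log₁₀(6.65/69.6) = -62.92 mV
ΔE = -62.92 − (-78.82) = 15.90 mV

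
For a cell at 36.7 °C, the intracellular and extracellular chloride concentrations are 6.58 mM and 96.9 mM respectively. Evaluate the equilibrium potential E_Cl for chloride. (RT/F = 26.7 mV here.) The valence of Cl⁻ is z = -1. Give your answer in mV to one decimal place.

E = (26.7/z) · ln([Cl⁻]_out/[Cl⁻]_in) with z = -1.
For an anion, dividing by z = -1 reverses the sign.
= (26.7/-1) · ln(96.9/6.58) = -26.70 · ln(14.73)
= -26.70 · (2.6896) = -71.81 mV

-71.8 mV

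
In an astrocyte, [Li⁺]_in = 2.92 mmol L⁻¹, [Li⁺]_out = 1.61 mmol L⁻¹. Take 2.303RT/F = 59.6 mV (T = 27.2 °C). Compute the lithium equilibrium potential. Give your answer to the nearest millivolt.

E = (59.6/z) · log₁₀([Li⁺]_out/[Li⁺]_in) with z = +1.
= (59.6/1) · log₁₀(1.61/2.92) = 59.60 · log₁₀(0.5514)
= 59.60 · (-0.2586) = -15.41 mV

-15 mV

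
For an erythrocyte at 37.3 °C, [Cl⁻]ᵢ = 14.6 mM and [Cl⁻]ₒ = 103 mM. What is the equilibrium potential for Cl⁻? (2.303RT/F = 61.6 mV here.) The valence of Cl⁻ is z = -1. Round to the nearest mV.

E = (61.6/z) · log₁₀([Cl⁻]_out/[Cl⁻]_in) with z = -1.
For an anion, dividing by z = -1 reverses the sign.
= (61.6/-1) · log₁₀(103/14.6) = -61.60 · log₁₀(7.055)
= -61.60 · (0.8485) = -52.27 mV

-52 mV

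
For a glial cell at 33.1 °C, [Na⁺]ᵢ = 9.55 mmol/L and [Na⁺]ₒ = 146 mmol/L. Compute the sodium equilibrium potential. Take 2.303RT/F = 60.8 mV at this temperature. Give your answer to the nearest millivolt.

72 mV

E = (60.8/z) · log₁₀([Na⁺]_out/[Na⁺]_in) with z = +1.
= (60.8/1) · log₁₀(146/9.55) = 60.80 · log₁₀(15.29)
= 60.80 · (1.1843) = 72.01 mV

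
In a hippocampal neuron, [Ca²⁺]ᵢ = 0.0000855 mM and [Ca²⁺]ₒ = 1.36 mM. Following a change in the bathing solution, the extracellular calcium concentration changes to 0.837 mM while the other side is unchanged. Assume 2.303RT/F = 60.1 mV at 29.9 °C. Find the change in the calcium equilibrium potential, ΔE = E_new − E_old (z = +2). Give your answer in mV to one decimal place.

-6.3 mV

E_old = (60.1/2)·log₁₀(1.36/0.0000855) = 126.26 mV
E_new = (60.1/2)·log₁₀(0.837/0.0000855) = 119.92 mV
ΔE = 119.92 − (126.26) = -6.33 mV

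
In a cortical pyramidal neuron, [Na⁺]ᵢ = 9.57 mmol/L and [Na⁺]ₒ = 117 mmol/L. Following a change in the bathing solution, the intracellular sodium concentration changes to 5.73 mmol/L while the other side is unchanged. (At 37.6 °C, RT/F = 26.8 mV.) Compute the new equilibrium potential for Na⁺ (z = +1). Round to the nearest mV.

After the shift: [Na⁺]_out = 117, [Na⁺]_in = 5.73 mmol/L.
E_new = (26.8/1)·ln(117/5.73) = 26.80 · (3.0165) = 80.84 mV

81 mV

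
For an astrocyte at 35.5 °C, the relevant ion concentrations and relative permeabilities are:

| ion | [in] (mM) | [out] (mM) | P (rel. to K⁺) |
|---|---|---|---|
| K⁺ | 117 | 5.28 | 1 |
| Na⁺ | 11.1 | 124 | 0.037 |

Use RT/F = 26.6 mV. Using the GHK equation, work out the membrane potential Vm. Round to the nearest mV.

Vm = 26.6 · ln[(Σ P·[cation]ₒ + Σ P·[anion]ᵢ) / (Σ P·[cation]ᵢ + Σ P·[anion]ₒ)]
Numerator = 1×5.28 + 0.037×124 = 9.868
Denominator = 1×117 + 0.037×11.1 = 117.4
Vm = 26.6 · ln(0.084047) = 26.6 × (-2.4764) = -65.87 mV

-66 mV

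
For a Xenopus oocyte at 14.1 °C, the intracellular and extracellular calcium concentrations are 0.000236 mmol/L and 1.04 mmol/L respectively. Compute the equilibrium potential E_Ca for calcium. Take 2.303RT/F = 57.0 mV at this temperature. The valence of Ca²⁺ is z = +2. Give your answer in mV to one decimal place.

E = (57.0/z) · log₁₀([Ca²⁺]_out/[Ca²⁺]_in) with z = +2.
= (57.0/2) · log₁₀(1.04/0.000236) = 28.50 · log₁₀(4407)
= 28.50 · (3.6441) = 103.86 mV

103.9 mV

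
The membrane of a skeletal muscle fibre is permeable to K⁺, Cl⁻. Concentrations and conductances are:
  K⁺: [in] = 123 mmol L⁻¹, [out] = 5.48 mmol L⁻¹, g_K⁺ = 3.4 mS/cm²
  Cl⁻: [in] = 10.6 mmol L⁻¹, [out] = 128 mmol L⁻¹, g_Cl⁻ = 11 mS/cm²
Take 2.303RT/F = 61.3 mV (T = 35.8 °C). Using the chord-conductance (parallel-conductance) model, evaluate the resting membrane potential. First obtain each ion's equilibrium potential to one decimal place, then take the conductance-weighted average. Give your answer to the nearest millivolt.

E_K⁺ = (61.3/1)·log₁₀(5.48/123) = -82.8 mV
E_Cl⁻ = (61.3/-1)·log₁₀(128/10.6) = -66.3 mV
Vm = (Σ gᵢEᵢ)/(Σ gᵢ) = (3.4·-82.8 + 11·-66.3) / (3.4 + 11)
= -1010.82 / 14.4 = -70.20 mV

-70 mV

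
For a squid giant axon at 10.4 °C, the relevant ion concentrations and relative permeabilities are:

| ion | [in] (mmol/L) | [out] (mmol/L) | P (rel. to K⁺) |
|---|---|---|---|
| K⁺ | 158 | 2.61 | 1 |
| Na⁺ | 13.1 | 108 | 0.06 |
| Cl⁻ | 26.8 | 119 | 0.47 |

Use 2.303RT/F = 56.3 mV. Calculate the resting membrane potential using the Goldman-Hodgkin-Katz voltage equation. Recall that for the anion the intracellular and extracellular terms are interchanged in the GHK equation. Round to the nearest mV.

-56 mV

Vm = 56.3 · log₁₀[(Σ P·[cation]ₒ + Σ P·[anion]ᵢ) / (Σ P·[cation]ᵢ + Σ P·[anion]ₒ)]
Numerator = 1×2.61 + 0.06×108 + 0.47×26.8 = 21.69
Denominator = 1×158 + 0.06×13.1 + 0.47×119 = 214.7
Vm = 56.3 · log₁₀(0.101) = 56.3 × (-0.9957) = -56.06 mV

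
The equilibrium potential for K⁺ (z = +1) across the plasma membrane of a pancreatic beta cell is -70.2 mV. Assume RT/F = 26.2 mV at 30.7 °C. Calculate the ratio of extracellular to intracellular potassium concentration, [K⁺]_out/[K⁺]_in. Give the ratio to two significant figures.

0.069

ln([out]/[in]) = E·z/(26.2) = -70.2 × 1 / 26.2 = -2.6794
[out]/[in] = e^(-2.6794) = 0.06861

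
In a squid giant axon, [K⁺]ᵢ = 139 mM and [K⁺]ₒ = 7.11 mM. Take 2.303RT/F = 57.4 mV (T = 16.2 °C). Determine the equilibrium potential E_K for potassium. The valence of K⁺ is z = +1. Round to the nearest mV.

-74 mV

E = (57.4/z) · log₁₀([K⁺]_out/[K⁺]_in) with z = +1.
= (57.4/1) · log₁₀(7.11/139) = 57.40 · log₁₀(0.05115)
= 57.40 · (-1.2911) = -74.11 mV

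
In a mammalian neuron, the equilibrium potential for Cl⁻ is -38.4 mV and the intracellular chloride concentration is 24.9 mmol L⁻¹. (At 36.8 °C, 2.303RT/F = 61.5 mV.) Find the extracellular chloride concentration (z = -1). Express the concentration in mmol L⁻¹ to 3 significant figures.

105 mmol L⁻¹

Nernst: E = (61.5/-1) · log₁₀([out]/[in]), so log₁₀([out]/[in]) = -38.4 × -1 / 61.5 = 0.6244.
[out]/[in] = 10^(0.6244) = 4.211.
[out] = 4.211 × 24.9 = 104.9 mmol L⁻¹.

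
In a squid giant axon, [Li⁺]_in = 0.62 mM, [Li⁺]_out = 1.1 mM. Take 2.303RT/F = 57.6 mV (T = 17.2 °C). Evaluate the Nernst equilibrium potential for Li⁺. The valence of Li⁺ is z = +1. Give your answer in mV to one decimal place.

14.3 mV

E = (57.6/z) · log₁₀([Li⁺]_out/[Li⁺]_in) with z = +1.
= (57.6/1) · log₁₀(1.1/0.62) = 57.60 · log₁₀(1.774)
= 57.60 · (0.2490) = 14.34 mV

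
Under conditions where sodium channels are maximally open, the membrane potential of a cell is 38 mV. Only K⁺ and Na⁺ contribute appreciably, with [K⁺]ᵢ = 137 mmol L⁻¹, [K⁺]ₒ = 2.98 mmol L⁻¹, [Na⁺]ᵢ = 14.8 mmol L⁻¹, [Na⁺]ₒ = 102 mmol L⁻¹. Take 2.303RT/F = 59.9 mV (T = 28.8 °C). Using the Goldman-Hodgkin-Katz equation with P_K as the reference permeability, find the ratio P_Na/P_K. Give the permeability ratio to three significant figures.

Let α = P_Na/P_K. GHK: Vm = 59.9·log₁₀[(Kₒ + α·Naₒ)/(Kᵢ + α·Naᵢ)].
10^(Vm/59.9) = 10^(38.0/59.9) = 4.3091
So 4.3091·(Kᵢ + α·Naᵢ) = Kₒ + α·Naₒ → α = (4.3091·137.0 − 2.98) / (102.0 − 4.3091·14.8)
α = (590.4 − 2.98) / (102.0 − 63.78) = 587.4/38.22 = 15.37

15.4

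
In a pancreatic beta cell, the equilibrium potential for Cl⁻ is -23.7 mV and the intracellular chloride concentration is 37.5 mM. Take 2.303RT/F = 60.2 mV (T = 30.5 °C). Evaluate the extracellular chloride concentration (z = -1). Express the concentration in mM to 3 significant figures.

92.8 mM

Nernst: E = (60.2/-1) · log₁₀([out]/[in]), so log₁₀([out]/[in]) = -23.7 × -1 / 60.2 = 0.3937.
[out]/[in] = 10^(0.3937) = 2.476.
[out] = 2.476 × 37.5 = 92.84 mM.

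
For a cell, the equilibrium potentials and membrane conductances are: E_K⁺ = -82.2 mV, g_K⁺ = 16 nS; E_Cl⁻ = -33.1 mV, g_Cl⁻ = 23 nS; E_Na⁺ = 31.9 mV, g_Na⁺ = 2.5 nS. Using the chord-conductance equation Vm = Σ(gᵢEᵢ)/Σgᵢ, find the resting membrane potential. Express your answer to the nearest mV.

Σ gᵢEᵢ = 16·(-82.2) + 23·(-33.1) + 2.5·(31.9) = -1996.75
Σ gᵢ = 16 + 23 + 2.5 = 41.5
Vm = -1996.75 / 41.5 = -48.11 mV

-48 mV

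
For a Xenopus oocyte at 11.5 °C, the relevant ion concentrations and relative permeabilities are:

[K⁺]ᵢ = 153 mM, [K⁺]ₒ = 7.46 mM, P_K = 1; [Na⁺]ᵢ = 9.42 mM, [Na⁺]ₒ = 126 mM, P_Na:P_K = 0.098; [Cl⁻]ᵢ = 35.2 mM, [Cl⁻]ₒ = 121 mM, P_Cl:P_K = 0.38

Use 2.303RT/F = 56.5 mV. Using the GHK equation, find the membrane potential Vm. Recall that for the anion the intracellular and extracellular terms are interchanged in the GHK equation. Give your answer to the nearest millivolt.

-44 mV

Vm = 56.5 · log₁₀[(Σ P·[cation]ₒ + Σ P·[anion]ᵢ) / (Σ P·[cation]ᵢ + Σ P·[anion]ₒ)]
Numerator = 1×7.46 + 0.098×126 + 0.38×35.2 = 33.18
Denominator = 1×153 + 0.098×9.42 + 0.38×121 = 199.9
Vm = 56.5 · log₁₀(0.166) = 56.5 × (-0.7799) = -44.06 mV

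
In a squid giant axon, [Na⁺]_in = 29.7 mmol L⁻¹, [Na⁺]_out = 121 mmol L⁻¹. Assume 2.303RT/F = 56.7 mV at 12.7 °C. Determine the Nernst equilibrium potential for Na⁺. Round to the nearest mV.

35 mV

E = (56.7/z) · log₁₀([Na⁺]_out/[Na⁺]_in) with z = +1.
= (56.7/1) · log₁₀(121/29.7) = 56.70 · log₁₀(4.074)
= 56.70 · (0.6100) = 34.59 mV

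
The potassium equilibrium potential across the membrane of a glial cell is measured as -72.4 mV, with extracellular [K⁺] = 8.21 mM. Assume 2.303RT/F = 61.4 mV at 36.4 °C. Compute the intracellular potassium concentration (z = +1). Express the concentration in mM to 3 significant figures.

124 mM

Nernst: E = (61.4/1) · log₁₀([out]/[in]), so log₁₀([out]/[in]) = -72.4 × 1 / 61.4 = -1.1792.
[out]/[in] = 10^(-1.1792) = 0.0662.
[in] = 8.21 / 0.0662 = 124 mM.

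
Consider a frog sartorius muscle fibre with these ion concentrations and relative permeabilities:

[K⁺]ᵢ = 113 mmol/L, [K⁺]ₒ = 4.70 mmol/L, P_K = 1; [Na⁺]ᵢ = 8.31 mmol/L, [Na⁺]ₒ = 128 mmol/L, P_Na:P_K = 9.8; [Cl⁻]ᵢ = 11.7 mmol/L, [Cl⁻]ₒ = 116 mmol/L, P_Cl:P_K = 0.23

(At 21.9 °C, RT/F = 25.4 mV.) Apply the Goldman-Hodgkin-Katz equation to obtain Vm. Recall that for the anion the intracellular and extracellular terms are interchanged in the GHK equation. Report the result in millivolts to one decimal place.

Vm = 25.4 · ln[(Σ P·[cation]ₒ + Σ P·[anion]ᵢ) / (Σ P·[cation]ᵢ + Σ P·[anion]ₒ)]
Numerator = 1×4.70 + 9.8×128 + 0.23×11.7 = 1262
Denominator = 1×113 + 9.8×8.31 + 0.23×116 = 221.1
Vm = 25.4 · ln(5.7064) = 25.4 × (1.7416) = 44.24 mV

44.2 mV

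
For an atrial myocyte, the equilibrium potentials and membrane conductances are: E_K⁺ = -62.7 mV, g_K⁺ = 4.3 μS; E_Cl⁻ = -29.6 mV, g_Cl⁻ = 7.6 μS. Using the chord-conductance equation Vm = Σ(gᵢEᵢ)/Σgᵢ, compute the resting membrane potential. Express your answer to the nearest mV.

Σ gᵢEᵢ = 4.3·(-62.7) + 7.6·(-29.6) = -494.57
Σ gᵢ = 4.3 + 7.6 = 11.9
Vm = -494.57 / 11.9 = -41.56 mV

-42 mV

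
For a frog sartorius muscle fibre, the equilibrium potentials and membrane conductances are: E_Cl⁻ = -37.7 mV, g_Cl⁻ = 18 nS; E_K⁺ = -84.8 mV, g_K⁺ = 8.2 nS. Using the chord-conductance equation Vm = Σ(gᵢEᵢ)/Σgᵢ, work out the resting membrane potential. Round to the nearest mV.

Σ gᵢEᵢ = 18·(-37.7) + 8.2·(-84.8) = -1373.96
Σ gᵢ = 18 + 8.2 = 26.2
Vm = -1373.96 / 26.2 = -52.44 mV

-52 mV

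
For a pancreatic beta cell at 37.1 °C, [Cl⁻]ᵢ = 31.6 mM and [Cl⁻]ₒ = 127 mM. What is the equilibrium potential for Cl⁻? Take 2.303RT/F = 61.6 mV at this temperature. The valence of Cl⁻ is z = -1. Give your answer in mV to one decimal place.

E = (61.6/z) · log₁₀([Cl⁻]_out/[Cl⁻]_in) with z = -1.
For an anion, dividing by z = -1 reverses the sign.
= (61.6/-1) · log₁₀(127/31.6) = -61.60 · log₁₀(4.019)
= -61.60 · (0.6041) = -37.21 mV

-37.2 mV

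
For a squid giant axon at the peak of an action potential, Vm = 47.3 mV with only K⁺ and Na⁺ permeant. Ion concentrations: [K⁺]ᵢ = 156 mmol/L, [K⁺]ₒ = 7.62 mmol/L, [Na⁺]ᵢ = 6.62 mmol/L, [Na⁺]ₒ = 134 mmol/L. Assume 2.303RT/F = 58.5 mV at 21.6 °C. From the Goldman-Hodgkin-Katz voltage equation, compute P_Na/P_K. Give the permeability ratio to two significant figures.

Let α = P_Na/P_K. GHK: Vm = 58.5·log₁₀[(Kₒ + α·Naₒ)/(Kᵢ + α·Naᵢ)].
10^(Vm/58.5) = 10^(47.3/58.5) = 6.435
So 6.435·(Kᵢ + α·Naᵢ) = Kₒ + α·Naₒ → α = (6.435·156.0 − 7.62) / (134.0 − 6.435·6.62)
α = (1004 − 7.62) / (134.0 − 42.6) = 996.2/91.4 = 10.9

11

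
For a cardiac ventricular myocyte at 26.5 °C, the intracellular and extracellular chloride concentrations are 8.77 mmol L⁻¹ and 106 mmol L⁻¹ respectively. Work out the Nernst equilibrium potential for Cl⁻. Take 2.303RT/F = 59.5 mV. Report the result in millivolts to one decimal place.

-64.4 mV

E = (59.5/z) · log₁₀([Cl⁻]_out/[Cl⁻]_in) with z = -1.
For an anion, dividing by z = -1 reverses the sign.
= (59.5/-1) · log₁₀(106/8.77) = -59.50 · log₁₀(12.09)
= -59.50 · (1.0823) = -64.40 mV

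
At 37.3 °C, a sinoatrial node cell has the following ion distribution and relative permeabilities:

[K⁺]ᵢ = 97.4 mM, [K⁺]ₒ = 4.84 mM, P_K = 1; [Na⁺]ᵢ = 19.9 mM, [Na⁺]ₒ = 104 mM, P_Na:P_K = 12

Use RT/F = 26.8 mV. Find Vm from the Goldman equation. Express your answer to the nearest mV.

35 mV

Vm = 26.8 · ln[(Σ P·[cation]ₒ + Σ P·[anion]ᵢ) / (Σ P·[cation]ᵢ + Σ P·[anion]ₒ)]
Numerator = 1×4.84 + 12×104 = 1253
Denominator = 1×97.4 + 12×19.9 = 336.2
Vm = 26.8 · ln(3.7265) = 26.8 × (1.3155) = 35.25 mV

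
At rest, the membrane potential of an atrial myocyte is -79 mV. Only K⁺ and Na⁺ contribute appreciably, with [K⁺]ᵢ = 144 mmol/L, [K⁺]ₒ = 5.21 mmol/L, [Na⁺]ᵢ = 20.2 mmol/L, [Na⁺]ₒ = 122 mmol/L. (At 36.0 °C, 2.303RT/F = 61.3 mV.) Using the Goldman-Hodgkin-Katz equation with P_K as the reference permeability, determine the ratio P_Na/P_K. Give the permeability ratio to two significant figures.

0.018

Let α = P_Na/P_K. GHK: Vm = 61.3·log₁₀[(Kₒ + α·Naₒ)/(Kᵢ + α·Naᵢ)].
10^(Vm/61.3) = 10^(-79.0/61.3) = 0.051435
So 0.051435·(Kᵢ + α·Naᵢ) = Kₒ + α·Naₒ → α = (0.051435·144.0 − 5.21) / (122.0 − 0.051435·20.2)
α = (7.407 − 5.21) / (122.0 − 1.039) = 2.197/121 = 0.01816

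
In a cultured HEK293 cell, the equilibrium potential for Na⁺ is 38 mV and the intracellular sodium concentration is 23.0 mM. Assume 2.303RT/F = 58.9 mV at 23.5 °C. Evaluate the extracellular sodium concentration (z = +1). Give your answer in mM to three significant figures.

102 mM

Nernst: E = (58.9/1) · log₁₀([out]/[in]), so log₁₀([out]/[in]) = 38.0 × 1 / 58.9 = 0.6452.
[out]/[in] = 10^(0.6452) = 4.417.
[out] = 4.417 × 23.0 = 101.6 mM.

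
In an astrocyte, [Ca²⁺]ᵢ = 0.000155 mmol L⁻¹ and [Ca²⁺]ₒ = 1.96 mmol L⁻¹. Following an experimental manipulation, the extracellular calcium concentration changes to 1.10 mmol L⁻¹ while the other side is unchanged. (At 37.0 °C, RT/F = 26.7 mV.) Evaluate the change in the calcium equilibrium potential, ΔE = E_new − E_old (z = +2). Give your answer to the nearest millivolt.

E_old = (26.7/2)·ln(1.96/0.000155) = 126.09 mV
E_new = (26.7/2)·ln(1.10/0.000155) = 118.38 mV
ΔE = 118.38 − (126.09) = -7.71 mV

-8 mV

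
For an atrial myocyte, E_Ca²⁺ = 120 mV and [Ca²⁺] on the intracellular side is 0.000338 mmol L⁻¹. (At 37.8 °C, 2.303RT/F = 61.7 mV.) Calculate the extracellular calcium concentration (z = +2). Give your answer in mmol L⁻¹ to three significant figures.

Nernst: E = (61.7/2) · log₁₀([out]/[in]), so log₁₀([out]/[in]) = 120.0 × 2 / 61.7 = 3.8898.
[out]/[in] = 10^(3.8898) = 7759.
[out] = 7759 × 0.000338 = 2.622 mmol L⁻¹.

2.62 mmol L⁻¹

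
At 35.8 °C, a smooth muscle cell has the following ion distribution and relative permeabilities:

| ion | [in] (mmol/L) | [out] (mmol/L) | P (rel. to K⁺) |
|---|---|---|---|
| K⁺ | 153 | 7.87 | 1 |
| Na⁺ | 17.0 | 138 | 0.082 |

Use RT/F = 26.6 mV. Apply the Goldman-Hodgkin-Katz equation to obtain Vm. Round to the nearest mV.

Vm = 26.6 · ln[(Σ P·[cation]ₒ + Σ P·[anion]ᵢ) / (Σ P·[cation]ᵢ + Σ P·[anion]ₒ)]
Numerator = 1×7.87 + 0.082×138 = 19.19
Denominator = 1×153 + 0.082×17.0 = 154.4
Vm = 26.6 · ln(0.12427) = 26.6 × (-2.0853) = -55.47 mV

-55 mV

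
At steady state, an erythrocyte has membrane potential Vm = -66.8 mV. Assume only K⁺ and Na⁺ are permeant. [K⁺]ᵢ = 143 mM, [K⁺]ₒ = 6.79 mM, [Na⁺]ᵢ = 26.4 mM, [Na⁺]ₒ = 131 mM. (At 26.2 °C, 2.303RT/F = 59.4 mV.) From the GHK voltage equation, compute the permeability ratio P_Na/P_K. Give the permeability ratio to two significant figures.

0.031

Let α = P_Na/P_K. GHK: Vm = 59.4·log₁₀[(Kₒ + α·Naₒ)/(Kᵢ + α·Naᵢ)].
10^(Vm/59.4) = 10^(-66.8/59.4) = 0.075062
So 0.075062·(Kᵢ + α·Naᵢ) = Kₒ + α·Naₒ → α = (0.075062·143.0 − 6.79) / (131.0 − 0.075062·26.4)
α = (10.73 − 6.79) / (131.0 − 1.982) = 3.944/129 = 0.03057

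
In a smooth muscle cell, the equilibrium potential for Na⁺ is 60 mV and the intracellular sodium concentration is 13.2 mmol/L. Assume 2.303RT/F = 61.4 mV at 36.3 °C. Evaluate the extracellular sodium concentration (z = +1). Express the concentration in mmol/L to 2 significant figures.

Nernst: E = (61.4/1) · log₁₀([out]/[in]), so log₁₀([out]/[in]) = 60.0 × 1 / 61.4 = 0.9772.
[out]/[in] = 10^(0.9772) = 9.489.
[out] = 9.489 × 13.2 = 125.2 mmol/L.

130 mmol/L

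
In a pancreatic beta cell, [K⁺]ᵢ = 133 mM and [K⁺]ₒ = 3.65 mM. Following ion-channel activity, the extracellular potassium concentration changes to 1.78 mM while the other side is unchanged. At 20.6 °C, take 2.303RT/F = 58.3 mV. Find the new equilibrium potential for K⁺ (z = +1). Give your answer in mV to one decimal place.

-109.2 mV

After the shift: [K⁺]_out = 1.78, [K⁺]_in = 133 mM.
E_new = (58.3/1)·log₁₀(1.78/133) = 58.30 · (-1.8734) = -109.22 mV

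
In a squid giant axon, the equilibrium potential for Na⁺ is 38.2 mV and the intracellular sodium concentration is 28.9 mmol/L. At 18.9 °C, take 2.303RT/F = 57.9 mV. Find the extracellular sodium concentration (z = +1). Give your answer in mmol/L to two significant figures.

130 mmol/L

Nernst: E = (57.9/1) · log₁₀([out]/[in]), so log₁₀([out]/[in]) = 38.2 × 1 / 57.9 = 0.6598.
[out]/[in] = 10^(0.6598) = 4.568.
[out] = 4.568 × 28.9 = 132 mmol/L.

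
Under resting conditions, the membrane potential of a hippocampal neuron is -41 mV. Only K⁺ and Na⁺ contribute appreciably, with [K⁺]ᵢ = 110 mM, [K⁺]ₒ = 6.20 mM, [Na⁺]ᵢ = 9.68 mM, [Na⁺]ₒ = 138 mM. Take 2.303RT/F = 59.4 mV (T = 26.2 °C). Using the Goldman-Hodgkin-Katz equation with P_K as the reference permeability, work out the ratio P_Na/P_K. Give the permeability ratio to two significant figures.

0.12

Let α = P_Na/P_K. GHK: Vm = 59.4·log₁₀[(Kₒ + α·Naₒ)/(Kᵢ + α·Naᵢ)].
10^(Vm/59.4) = 10^(-41.0/59.4) = 0.20406
So 0.20406·(Kᵢ + α·Naᵢ) = Kₒ + α·Naₒ → α = (0.20406·110.0 − 6.2) / (138.0 − 0.20406·9.68)
α = (22.45 − 6.2) / (138.0 − 1.975) = 16.25/136 = 0.1194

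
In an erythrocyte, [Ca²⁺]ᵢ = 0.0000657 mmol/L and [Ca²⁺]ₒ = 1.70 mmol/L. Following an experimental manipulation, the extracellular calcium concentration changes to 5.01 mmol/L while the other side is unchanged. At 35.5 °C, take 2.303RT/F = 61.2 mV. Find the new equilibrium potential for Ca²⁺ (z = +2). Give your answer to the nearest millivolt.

After the shift: [Ca²⁺]_out = 5.01, [Ca²⁺]_in = 0.0000657 mmol/L.
E_new = (61.2/2)·log₁₀(5.01/0.0000657) = 30.60 · (4.8823) = 149.40 mV

149 mV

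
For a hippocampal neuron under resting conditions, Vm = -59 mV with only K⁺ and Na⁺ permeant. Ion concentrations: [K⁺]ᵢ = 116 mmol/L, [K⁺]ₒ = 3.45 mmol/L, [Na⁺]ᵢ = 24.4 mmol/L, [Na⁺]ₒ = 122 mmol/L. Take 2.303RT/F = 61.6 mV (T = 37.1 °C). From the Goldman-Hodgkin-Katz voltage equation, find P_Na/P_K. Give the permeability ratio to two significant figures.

0.078

Let α = P_Na/P_K. GHK: Vm = 61.6·log₁₀[(Kₒ + α·Naₒ)/(Kᵢ + α·Naᵢ)].
10^(Vm/61.6) = 10^(-59.0/61.6) = 0.11021
So 0.11021·(Kᵢ + α·Naᵢ) = Kₒ + α·Naₒ → α = (0.11021·116.0 − 3.45) / (122.0 − 0.11021·24.4)
α = (12.78 − 3.45) / (122.0 − 2.689) = 9.334/119.3 = 0.07823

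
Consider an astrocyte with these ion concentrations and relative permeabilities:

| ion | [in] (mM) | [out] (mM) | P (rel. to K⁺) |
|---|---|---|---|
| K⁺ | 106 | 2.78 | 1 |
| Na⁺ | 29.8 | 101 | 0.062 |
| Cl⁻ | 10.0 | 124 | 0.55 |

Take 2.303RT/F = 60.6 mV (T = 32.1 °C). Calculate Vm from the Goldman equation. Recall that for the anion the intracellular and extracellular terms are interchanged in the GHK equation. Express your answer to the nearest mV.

-66 mV

Vm = 60.6 · log₁₀[(Σ P·[cation]ₒ + Σ P·[anion]ᵢ) / (Σ P·[cation]ᵢ + Σ P·[anion]ₒ)]
Numerator = 1×2.78 + 0.062×101 + 0.55×10.0 = 14.54
Denominator = 1×106 + 0.062×29.8 + 0.55×124 = 176
Vm = 60.6 · log₁₀(0.082603) = 60.6 × (-1.0830) = -65.63 mV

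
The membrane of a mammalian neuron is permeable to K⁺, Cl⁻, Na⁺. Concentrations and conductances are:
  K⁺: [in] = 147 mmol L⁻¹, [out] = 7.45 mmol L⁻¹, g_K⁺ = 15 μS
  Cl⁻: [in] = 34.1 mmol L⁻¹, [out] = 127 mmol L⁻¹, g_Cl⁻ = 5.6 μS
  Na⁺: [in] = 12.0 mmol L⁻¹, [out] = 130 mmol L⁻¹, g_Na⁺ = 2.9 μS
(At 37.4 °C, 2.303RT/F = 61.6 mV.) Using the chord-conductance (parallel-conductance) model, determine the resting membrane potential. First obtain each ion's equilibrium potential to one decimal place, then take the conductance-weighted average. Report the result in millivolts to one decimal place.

E_K⁺ = (61.6/1)·log₁₀(7.45/147) = -79.8 mV
E_Cl⁻ = (61.6/-1)·log₁₀(127/34.1) = -35.2 mV
E_Na⁺ = (61.6/1)·log₁₀(130/12.0) = 63.7 mV
Vm = (Σ gᵢEᵢ)/(Σ gᵢ) = (15·-79.8 + 5.6·-35.2 + 2.9·63.7) / (15 + 5.6 + 2.9)
= -1209.39 / 23.5 = -51.46 mV

-51.5 mV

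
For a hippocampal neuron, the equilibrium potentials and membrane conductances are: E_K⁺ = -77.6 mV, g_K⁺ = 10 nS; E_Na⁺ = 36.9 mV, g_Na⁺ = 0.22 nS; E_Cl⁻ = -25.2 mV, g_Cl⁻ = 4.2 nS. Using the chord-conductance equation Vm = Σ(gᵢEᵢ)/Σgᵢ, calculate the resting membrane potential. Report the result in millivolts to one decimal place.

-60.6 mV

Σ gᵢEᵢ = 10·(-77.6) + 0.22·(36.9) + 4.2·(-25.2) = -873.72
Σ gᵢ = 10 + 0.22 + 4.2 = 14.42
Vm = -873.72 / 14.42 = -60.59 mV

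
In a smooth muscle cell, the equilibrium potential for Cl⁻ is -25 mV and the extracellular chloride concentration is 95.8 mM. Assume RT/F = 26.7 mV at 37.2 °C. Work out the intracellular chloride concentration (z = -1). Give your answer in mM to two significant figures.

Nernst: E = (26.7/-1) · ln([out]/[in]), so ln([out]/[in]) = -25.0 × -1 / 26.7 = 0.9363.
[out]/[in] = e^(0.9363) = 2.551.
[in] = 95.8 / 2.551 = 37.56 mM.

38 mM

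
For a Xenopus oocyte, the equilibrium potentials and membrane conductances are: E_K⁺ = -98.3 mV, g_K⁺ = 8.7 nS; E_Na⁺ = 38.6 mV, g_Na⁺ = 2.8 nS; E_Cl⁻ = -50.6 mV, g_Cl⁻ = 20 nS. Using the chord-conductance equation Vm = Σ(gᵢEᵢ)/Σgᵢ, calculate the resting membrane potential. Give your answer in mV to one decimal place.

-55.8 mV

Σ gᵢEᵢ = 8.7·(-98.3) + 2.8·(38.6) + 20·(-50.6) = -1759.13
Σ gᵢ = 8.7 + 2.8 + 20 = 31.5
Vm = -1759.13 / 31.5 = -55.85 mV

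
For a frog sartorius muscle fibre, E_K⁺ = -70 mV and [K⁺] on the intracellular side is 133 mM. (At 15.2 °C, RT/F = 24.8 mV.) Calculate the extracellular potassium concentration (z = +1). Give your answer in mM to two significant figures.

Nernst: E = (24.8/1) · ln([out]/[in]), so ln([out]/[in]) = -70.0 × 1 / 24.8 = -2.8226.
[out]/[in] = e^(-2.8226) = 0.05945.
[out] = 0.05945 × 133 = 7.907 mM.

7.9 mM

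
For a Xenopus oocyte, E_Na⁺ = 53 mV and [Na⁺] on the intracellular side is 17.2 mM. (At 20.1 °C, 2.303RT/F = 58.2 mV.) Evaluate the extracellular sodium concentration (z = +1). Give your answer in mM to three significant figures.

Nernst: E = (58.2/1) · log₁₀([out]/[in]), so log₁₀([out]/[in]) = 53.0 × 1 / 58.2 = 0.9107.
[out]/[in] = 10^(0.9107) = 8.141.
[out] = 8.141 × 17.2 = 140 mM.

140 mM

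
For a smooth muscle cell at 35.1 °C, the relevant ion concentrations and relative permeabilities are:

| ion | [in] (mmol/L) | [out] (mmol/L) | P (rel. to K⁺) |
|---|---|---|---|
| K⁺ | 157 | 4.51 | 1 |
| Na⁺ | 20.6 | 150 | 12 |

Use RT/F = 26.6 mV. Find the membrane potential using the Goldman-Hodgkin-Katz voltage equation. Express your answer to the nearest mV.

40 mV

Vm = 26.6 · ln[(Σ P·[cation]ₒ + Σ P·[anion]ᵢ) / (Σ P·[cation]ᵢ + Σ P·[anion]ₒ)]
Numerator = 1×4.51 + 12×150 = 1805
Denominator = 1×157 + 12×20.6 = 404.2
Vm = 26.6 · ln(4.4644) = 26.6 × (1.4961) = 39.80 mV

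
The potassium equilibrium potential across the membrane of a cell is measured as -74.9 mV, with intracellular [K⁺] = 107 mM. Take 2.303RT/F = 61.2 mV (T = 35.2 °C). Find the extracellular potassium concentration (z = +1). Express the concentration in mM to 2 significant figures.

6.4 mM

Nernst: E = (61.2/1) · log₁₀([out]/[in]), so log₁₀([out]/[in]) = -74.9 × 1 / 61.2 = -1.2239.
[out]/[in] = 10^(-1.2239) = 0.05972.
[out] = 0.05972 × 107 = 6.39 mM.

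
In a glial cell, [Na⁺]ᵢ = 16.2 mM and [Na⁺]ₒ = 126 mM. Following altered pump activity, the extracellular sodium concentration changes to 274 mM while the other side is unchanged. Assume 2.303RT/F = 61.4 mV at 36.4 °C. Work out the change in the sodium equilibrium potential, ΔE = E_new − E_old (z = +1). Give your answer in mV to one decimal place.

20.7 mV

E_old = (61.4/1)·log₁₀(126/16.2) = 54.70 mV
E_new = (61.4/1)·log₁₀(274/16.2) = 75.41 mV
ΔE = 75.41 − (54.70) = 20.72 mV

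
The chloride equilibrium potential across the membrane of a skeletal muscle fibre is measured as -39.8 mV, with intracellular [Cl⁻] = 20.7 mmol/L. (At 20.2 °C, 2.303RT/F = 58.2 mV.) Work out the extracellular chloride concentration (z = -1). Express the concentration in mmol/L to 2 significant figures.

Nernst: E = (58.2/-1) · log₁₀([out]/[in]), so log₁₀([out]/[in]) = -39.8 × -1 / 58.2 = 0.6838.
[out]/[in] = 10^(0.6838) = 4.829.
[out] = 4.829 × 20.7 = 99.96 mmol/L.

100 mmol/L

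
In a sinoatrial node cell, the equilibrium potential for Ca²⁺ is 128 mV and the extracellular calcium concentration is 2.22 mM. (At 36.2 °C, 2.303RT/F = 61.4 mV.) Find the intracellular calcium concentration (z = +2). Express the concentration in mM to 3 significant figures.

0.000150 mM

Nernst: E = (61.4/2) · log₁₀([out]/[in]), so log₁₀([out]/[in]) = 128.0 × 2 / 61.4 = 4.1694.
[out]/[in] = 10^(4.1694) = 1.477e+04.
[in] = 2.22 / 1.477e+04 = 0.0001503 mM.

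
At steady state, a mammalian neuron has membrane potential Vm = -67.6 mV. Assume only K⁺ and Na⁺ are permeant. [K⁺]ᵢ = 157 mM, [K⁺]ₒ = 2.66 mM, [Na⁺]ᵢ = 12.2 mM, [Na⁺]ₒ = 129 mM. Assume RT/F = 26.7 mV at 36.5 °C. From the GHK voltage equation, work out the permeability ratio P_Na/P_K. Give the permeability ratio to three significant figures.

0.0767

Let α = P_Na/P_K. GHK: Vm = 26.7·ln[(Kₒ + α·Naₒ)/(Kᵢ + α·Naᵢ)].
e^(Vm/26.7) = e^(-67.6/26.7) = 0.079513
So 0.079513·(Kᵢ + α·Naᵢ) = Kₒ + α·Naₒ → α = (0.079513·157.0 − 2.66) / (129.0 − 0.079513·12.2)
α = (12.48 − 2.66) / (129.0 − 0.9701) = 9.824/128 = 0.07673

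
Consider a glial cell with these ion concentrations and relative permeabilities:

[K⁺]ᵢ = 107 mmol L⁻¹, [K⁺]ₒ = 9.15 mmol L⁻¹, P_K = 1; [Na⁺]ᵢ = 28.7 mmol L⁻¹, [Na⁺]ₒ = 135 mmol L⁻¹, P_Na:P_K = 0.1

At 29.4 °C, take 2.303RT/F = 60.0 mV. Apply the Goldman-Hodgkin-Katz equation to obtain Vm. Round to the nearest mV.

Vm = 60.0 · log₁₀[(Σ P·[cation]ₒ + Σ P·[anion]ᵢ) / (Σ P·[cation]ᵢ + Σ P·[anion]ₒ)]
Numerator = 1×9.15 + 0.1×135 = 22.65
Denominator = 1×107 + 0.1×28.7 = 109.9
Vm = 60.0 · log₁₀(0.20615) = 60.0 × (-0.6858) = -41.15 mV

-41 mV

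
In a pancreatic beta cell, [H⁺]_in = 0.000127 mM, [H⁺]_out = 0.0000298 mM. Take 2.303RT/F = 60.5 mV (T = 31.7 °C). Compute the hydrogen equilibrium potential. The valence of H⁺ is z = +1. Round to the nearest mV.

-38 mV

E = (60.5/z) · log₁₀([H⁺]_out/[H⁺]_in) with z = +1.
= (60.5/1) · log₁₀(0.0000298/0.000127) = 60.50 · log₁₀(0.2346)
= 60.50 · (-0.6296) = -38.09 mV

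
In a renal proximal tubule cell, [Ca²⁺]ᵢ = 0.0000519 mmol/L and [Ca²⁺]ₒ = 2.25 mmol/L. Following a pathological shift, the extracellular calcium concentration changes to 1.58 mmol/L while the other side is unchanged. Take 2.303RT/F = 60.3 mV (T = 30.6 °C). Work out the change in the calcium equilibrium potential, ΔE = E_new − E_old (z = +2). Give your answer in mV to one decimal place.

E_old = (60.3/2)·log₁₀(2.25/0.0000519) = 139.81 mV
E_new = (60.3/2)·log₁₀(1.58/0.0000519) = 135.18 mV
ΔE = 135.18 − (139.81) = -4.63 mV

-4.6 mV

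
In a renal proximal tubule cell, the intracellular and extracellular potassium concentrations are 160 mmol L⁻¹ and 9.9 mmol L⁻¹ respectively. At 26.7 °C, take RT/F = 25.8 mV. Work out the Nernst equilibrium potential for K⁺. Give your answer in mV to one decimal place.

-71.8 mV

E = (25.8/z) · ln([K⁺]_out/[K⁺]_in) with z = +1.
= (25.8/1) · ln(9.9/160) = 25.80 · ln(0.06187)
= 25.80 · (-2.7826) = -71.79 mV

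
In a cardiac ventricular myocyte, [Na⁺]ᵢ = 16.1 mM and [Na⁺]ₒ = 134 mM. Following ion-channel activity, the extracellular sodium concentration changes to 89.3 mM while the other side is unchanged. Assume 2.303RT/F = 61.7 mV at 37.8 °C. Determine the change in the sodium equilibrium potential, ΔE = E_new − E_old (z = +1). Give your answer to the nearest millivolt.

E_old = (61.7/1)·log₁₀(134/16.1) = 56.78 mV
E_new = (61.7/1)·log₁₀(89.3/16.1) = 45.91 mV
ΔE = 45.91 − (56.78) = -10.87 mV

-11 mV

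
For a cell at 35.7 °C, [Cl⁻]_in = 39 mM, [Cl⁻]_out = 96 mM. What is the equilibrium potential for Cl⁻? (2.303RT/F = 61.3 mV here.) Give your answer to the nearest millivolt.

E = (61.3/z) · log₁₀([Cl⁻]_out/[Cl⁻]_in) with z = -1.
For an anion, dividing by z = -1 reverses the sign.
= (61.3/-1) · log₁₀(96/39) = -61.30 · log₁₀(2.462)
= -61.30 · (0.3912) = -23.98 mV

-24 mV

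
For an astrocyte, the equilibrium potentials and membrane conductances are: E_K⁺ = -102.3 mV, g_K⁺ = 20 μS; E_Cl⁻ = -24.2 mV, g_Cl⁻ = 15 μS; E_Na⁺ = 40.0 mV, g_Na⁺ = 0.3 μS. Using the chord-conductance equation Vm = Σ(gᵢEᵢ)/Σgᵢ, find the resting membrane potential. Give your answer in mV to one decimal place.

Σ gᵢEᵢ = 20·(-102.3) + 15·(-24.2) + 0.3·(40.0) = -2397.00
Σ gᵢ = 20 + 15 + 0.3 = 35.3
Vm = -2397.00 / 35.3 = -67.90 mV

-67.9 mV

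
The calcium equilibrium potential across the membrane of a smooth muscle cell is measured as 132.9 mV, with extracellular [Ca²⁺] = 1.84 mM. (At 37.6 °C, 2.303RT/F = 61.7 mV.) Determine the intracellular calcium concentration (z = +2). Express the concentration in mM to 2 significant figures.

Nernst: E = (61.7/2) · log₁₀([out]/[in]), so log₁₀([out]/[in]) = 132.9 × 2 / 61.7 = 4.3079.
[out]/[in] = 10^(4.3079) = 2.032e+04.
[in] = 1.84 / 2.032e+04 = 9.055e-05 mM.

0.000091 mM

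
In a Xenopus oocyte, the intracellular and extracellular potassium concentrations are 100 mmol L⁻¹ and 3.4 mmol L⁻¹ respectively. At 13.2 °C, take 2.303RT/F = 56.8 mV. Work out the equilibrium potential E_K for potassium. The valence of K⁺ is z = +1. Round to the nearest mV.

E = (56.8/z) · log₁₀([K⁺]_out/[K⁺]_in) with z = +1.
= (56.8/1) · log₁₀(3.4/100) = 56.80 · log₁₀(0.034)
= 56.80 · (-1.4685) = -83.41 mV

-83 mV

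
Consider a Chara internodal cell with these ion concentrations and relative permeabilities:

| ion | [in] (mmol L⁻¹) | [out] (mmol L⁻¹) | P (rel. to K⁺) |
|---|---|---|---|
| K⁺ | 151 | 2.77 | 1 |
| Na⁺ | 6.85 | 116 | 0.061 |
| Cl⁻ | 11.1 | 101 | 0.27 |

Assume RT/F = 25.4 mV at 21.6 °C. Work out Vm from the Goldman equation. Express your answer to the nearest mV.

-67 mV

Vm = 25.4 · ln[(Σ P·[cation]ₒ + Σ P·[anion]ᵢ) / (Σ P·[cation]ᵢ + Σ P·[anion]ₒ)]
Numerator = 1×2.77 + 0.061×116 + 0.27×11.1 = 12.84
Denominator = 1×151 + 0.061×6.85 + 0.27×101 = 178.7
Vm = 25.4 · ln(0.071874) = 25.4 × (-2.6328) = -66.87 mV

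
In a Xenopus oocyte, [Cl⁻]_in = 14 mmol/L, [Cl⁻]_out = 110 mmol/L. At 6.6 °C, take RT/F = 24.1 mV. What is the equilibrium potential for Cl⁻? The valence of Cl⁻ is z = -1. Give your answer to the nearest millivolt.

-50 mV

E = (24.1/z) · ln([Cl⁻]_out/[Cl⁻]_in) with z = -1.
For an anion, dividing by z = -1 reverses the sign.
= (24.1/-1) · ln(110/14) = -24.10 · ln(7.857)
= -24.10 · (2.0614) = -49.68 mV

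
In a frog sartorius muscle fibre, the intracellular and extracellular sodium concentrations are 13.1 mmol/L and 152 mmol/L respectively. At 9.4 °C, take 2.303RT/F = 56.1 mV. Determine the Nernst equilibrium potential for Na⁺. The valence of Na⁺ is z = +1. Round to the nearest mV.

E = (56.1/z) · log₁₀([Na⁺]_out/[Na⁺]_in) with z = +1.
= (56.1/1) · log₁₀(152/13.1) = 56.10 · log₁₀(11.6)
= 56.10 · (1.0646) = 59.72 mV

60 mV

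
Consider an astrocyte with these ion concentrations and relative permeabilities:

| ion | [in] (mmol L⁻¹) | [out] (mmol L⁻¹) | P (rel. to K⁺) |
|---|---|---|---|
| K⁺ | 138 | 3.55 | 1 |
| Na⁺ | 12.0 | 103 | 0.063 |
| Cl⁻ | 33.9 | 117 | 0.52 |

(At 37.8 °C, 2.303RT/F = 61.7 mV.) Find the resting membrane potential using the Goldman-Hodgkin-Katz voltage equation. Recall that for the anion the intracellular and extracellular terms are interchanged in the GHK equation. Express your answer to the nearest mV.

Vm = 61.7 · log₁₀[(Σ P·[cation]ₒ + Σ P·[anion]ᵢ) / (Σ P·[cation]ᵢ + Σ P·[anion]ₒ)]
Numerator = 1×3.55 + 0.063×103 + 0.52×33.9 = 27.67
Denominator = 1×138 + 0.063×12.0 + 0.52×117 = 199.6
Vm = 61.7 · log₁₀(0.13862) = 61.7 × (-0.8582) = -52.95 mV

-53 mV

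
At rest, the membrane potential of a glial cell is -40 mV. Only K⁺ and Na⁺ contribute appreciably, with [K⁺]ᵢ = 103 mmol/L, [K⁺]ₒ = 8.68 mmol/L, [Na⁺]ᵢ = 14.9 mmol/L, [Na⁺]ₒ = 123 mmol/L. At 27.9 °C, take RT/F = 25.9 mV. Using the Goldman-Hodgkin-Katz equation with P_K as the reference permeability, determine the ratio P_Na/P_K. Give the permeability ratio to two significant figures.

Let α = P_Na/P_K. GHK: Vm = 25.9·ln[(Kₒ + α·Naₒ)/(Kᵢ + α·Naᵢ)].
e^(Vm/25.9) = e^(-40.0/25.9) = 0.21344
So 0.21344·(Kᵢ + α·Naᵢ) = Kₒ + α·Naₒ → α = (0.21344·103.0 − 8.68) / (123.0 − 0.21344·14.9)
α = (21.98 − 8.68) / (123.0 − 3.18) = 13.3/119.8 = 0.111

0.11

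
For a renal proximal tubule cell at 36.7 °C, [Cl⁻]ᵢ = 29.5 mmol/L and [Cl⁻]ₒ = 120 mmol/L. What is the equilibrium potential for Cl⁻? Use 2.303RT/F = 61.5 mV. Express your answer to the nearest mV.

-37 mV

E = (61.5/z) · log₁₀([Cl⁻]_out/[Cl⁻]_in) with z = -1.
For an anion, dividing by z = -1 reverses the sign.
= (61.5/-1) · log₁₀(120/29.5) = -61.50 · log₁₀(4.068)
= -61.50 · (0.6094) = -37.48 mV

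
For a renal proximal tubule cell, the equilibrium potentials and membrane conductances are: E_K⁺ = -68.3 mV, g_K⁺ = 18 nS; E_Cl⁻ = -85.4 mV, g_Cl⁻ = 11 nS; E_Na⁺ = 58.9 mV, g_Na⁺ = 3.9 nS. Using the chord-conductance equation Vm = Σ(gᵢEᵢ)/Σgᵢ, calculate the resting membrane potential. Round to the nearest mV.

Σ gᵢEᵢ = 18·(-68.3) + 11·(-85.4) + 3.9·(58.9) = -1939.09
Σ gᵢ = 18 + 11 + 3.9 = 32.9
Vm = -1939.09 / 32.9 = -58.94 mV

-59 mV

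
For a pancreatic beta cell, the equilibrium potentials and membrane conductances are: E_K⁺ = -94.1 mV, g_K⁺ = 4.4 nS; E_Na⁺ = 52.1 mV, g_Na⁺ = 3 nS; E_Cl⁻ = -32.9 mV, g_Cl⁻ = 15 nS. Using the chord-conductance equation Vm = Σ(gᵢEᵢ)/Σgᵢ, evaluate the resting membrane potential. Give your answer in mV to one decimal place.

Σ gᵢEᵢ = 4.4·(-94.1) + 3·(52.1) + 15·(-32.9) = -751.24
Σ gᵢ = 4.4 + 3 + 15 = 22.4
Vm = -751.24 / 22.4 = -33.54 mV

-33.5 mV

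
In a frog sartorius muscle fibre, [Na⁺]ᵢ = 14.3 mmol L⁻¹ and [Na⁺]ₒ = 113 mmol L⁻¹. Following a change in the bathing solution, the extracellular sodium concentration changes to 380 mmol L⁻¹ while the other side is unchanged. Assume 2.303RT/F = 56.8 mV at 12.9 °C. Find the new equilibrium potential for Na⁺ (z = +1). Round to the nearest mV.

After the shift: [Na⁺]_out = 380, [Na⁺]_in = 14.3 mmol L⁻¹.
E_new = (56.8/1)·log₁₀(380/14.3) = 56.80 · (1.4244) = 80.91 mV

81 mV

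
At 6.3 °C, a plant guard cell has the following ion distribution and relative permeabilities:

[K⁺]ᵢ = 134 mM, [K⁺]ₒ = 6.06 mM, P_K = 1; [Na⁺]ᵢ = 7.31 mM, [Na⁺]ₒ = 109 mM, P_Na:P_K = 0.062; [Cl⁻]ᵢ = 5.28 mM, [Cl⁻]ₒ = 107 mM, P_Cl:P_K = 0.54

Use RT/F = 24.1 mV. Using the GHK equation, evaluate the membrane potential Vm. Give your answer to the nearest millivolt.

Vm = 24.1 · ln[(Σ P·[cation]ₒ + Σ P·[anion]ᵢ) / (Σ P·[cation]ᵢ + Σ P·[anion]ₒ)]
Numerator = 1×6.06 + 0.062×109 + 0.54×5.28 = 15.67
Denominator = 1×134 + 0.062×7.31 + 0.54×107 = 192.2
Vm = 24.1 · ln(0.081511) = 24.1 × (-2.5070) = -60.42 mV

-60 mV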